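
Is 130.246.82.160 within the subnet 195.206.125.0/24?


Subnet network: 195.206.125.0
Test IP AND mask: 130.246.82.0
No, 130.246.82.160 is not in 195.206.125.0/24


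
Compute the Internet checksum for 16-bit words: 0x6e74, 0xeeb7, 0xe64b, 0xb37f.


Sum all words (with carry folding):
+ 0x6e74 = 0x6e74
+ 0xeeb7 = 0x5d2c
+ 0xe64b = 0x4378
+ 0xb37f = 0xf6f7
One's complement: ~0xf6f7
Checksum = 0x0908


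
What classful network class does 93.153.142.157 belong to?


First octet: 93
Binary: 01011101
0xxxxxxx -> Class A (1-126)
Class A, default mask 255.0.0.0 (/8)


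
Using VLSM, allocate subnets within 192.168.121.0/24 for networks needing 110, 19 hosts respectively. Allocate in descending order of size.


110 hosts -> /25 (126 usable): 192.168.121.0/25
19 hosts -> /27 (30 usable): 192.168.121.128/27
Allocation: 192.168.121.0/25 (110 hosts, 126 usable); 192.168.121.128/27 (19 hosts, 30 usable)


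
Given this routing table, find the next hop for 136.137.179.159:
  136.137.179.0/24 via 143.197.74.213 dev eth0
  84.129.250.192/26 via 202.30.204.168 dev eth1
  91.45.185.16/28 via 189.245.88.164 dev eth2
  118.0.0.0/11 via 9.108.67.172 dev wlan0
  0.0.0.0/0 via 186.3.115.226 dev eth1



Longest prefix match for 136.137.179.159:
  /24 136.137.179.0: MATCH
  /26 84.129.250.192: no
  /28 91.45.185.16: no
  /11 118.0.0.0: no
  /0 0.0.0.0: MATCH
Selected: next-hop 143.197.74.213 via eth0 (matched /24)


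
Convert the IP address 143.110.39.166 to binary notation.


143 = 10001111
110 = 01101110
39 = 00100111
166 = 10100110
Binary: 10001111.01101110.00100111.10100110


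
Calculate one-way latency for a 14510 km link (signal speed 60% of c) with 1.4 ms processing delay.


Speed = 0.6 * 3e5 km/s = 180000 km/s
Propagation delay = 14510 / 180000 = 0.0806 s = 80.6111 ms
Processing delay = 1.4 ms
Total one-way latency = 82.0111 ms


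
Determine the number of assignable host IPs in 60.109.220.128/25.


Host bits = 32 - 25 = 7
Total addresses = 2^7 = 128
Usable = total - 2 (network and broadcast)
Usable hosts: 126


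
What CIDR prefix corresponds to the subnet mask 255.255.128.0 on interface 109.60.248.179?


Binary: 11111111.11111111.10000000.00000000
Count leading 1s
Prefix: /17


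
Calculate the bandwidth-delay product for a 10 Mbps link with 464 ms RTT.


BDP = bandwidth * RTT
= 10 Mbps * 464 ms
= 10 * 1e6 * 464 / 1000 bits
= 4640000 bits
= 580000 bytes
= 566.4062 KB
BDP = 4640000 bits (580000 bytes)


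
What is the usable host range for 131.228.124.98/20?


Network: 131.228.112.0
Broadcast: 131.228.127.255
First usable = network + 1
Last usable = broadcast - 1
Range: 131.228.112.1 to 131.228.127.254


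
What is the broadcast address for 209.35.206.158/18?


Network: 209.35.192.0/18
Host bits = 14
Set all host bits to 1:
Broadcast: 209.35.255.255


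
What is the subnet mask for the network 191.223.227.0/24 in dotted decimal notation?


/24 means 24 network bits, 8 host bits
Binary: 11111111111111111111111100000000
Mask: 255.255.255.0


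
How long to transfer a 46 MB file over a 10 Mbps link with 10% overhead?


Effective throughput = 10 * (1 - 10/100) = 9 Mbps
File size in Mb = 46 * 8 = 368 Mb
Time = 368 / 9
Time = 40.8889 seconds


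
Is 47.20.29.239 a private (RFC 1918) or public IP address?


RFC 1918 private ranges:
  10.0.0.0/8 (10.0.0.0 - 10.255.255.255)
  172.16.0.0/12 (172.16.0.0 - 172.31.255.255)
  192.168.0.0/16 (192.168.0.0 - 192.168.255.255)
Public (not in any RFC 1918 range)


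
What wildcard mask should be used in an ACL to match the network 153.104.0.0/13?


Subnet mask: 255.248.0.0
Wildcard = 255.255.255.255 - subnet mask
255 - 255 = 0
255 - 248 = 7
255 - 0 = 255
255 - 0 = 255
Wildcard: 0.7.255.255


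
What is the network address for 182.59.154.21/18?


IP:   10110110.00111011.10011010.00010101
Mask: 11111111.11111111.11000000.00000000
AND operation:
Net:  10110110.00111011.10000000.00000000
Network: 182.59.128.0/18


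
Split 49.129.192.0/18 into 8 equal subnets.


New prefix = 18 + 3 = 21
Each subnet has 2048 addresses
  49.129.192.0/21
  49.129.200.0/21
  49.129.208.0/21
  49.129.216.0/21
  49.129.224.0/21
  49.129.232.0/21
  49.129.240.0/21
  49.129.248.0/21
Subnets: 49.129.192.0/21, 49.129.200.0/21, 49.129.208.0/21, 49.129.216.0/21, 49.129.224.0/21, 49.129.232.0/21, 49.129.240.0/21, 49.129.248.0/21


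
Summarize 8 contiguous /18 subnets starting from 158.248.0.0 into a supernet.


Original prefix: /18
Number of subnets: 8 = 2^3
New prefix = 18 - 3 = 15
Supernet: 158.248.0.0/15


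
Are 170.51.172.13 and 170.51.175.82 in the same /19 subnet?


Mask: 255.255.224.0
170.51.172.13 AND mask = 170.51.160.0
170.51.175.82 AND mask = 170.51.160.0
Yes, same subnet (170.51.160.0)


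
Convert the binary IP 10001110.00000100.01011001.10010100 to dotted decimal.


10001110 = 142
00000100 = 4
01011001 = 89
10010100 = 148
IP: 142.4.89.148


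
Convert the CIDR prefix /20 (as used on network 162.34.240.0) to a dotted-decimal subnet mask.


/20 means 20 network bits, 12 host bits
Binary: 11111111111111111111000000000000
Mask: 255.255.240.0


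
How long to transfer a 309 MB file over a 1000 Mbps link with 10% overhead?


Effective throughput = 1000 * (1 - 10/100) = 900 Mbps
File size in Mb = 309 * 8 = 2472 Mb
Time = 2472 / 900
Time = 2.7467 seconds


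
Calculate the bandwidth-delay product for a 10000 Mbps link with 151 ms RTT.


BDP = bandwidth * RTT
= 10000 Mbps * 151 ms
= 10000 * 1e6 * 151 / 1000 bits
= 1510000000 bits
= 188750000 bytes
= 184326.1719 KB
BDP = 1510000000 bits (188750000 bytes)


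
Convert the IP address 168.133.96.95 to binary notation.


168 = 10101000
133 = 10000101
96 = 01100000
95 = 01011111
Binary: 10101000.10000101.01100000.01011111


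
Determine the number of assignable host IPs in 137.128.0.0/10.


Host bits = 32 - 10 = 22
Total addresses = 2^22 = 4194304
Usable = total - 2 (network and broadcast)
Usable hosts: 4194302


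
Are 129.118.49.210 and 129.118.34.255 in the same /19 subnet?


Mask: 255.255.224.0
129.118.49.210 AND mask = 129.118.32.0
129.118.34.255 AND mask = 129.118.32.0
Yes, same subnet (129.118.32.0)


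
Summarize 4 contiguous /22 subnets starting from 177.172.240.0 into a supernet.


Original prefix: /22
Number of subnets: 4 = 2^2
New prefix = 22 - 2 = 20
Supernet: 177.172.240.0/20


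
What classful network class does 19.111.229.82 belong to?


First octet: 19
Binary: 00010011
0xxxxxxx -> Class A (1-126)
Class A, default mask 255.0.0.0 (/8)


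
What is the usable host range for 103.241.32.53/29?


Network: 103.241.32.48
Broadcast: 103.241.32.55
First usable = network + 1
Last usable = broadcast - 1
Range: 103.241.32.49 to 103.241.32.54


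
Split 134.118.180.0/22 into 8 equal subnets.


New prefix = 22 + 3 = 25
Each subnet has 128 addresses
  134.118.180.0/25
  134.118.180.128/25
  134.118.181.0/25
  134.118.181.128/25
  134.118.182.0/25
  134.118.182.128/25
  134.118.183.0/25
  134.118.183.128/25
Subnets: 134.118.180.0/25, 134.118.180.128/25, 134.118.181.0/25, 134.118.181.128/25, 134.118.182.0/25, 134.118.182.128/25, 134.118.183.0/25, 134.118.183.128/25


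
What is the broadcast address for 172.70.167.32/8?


Network: 172.0.0.0/8
Host bits = 24
Set all host bits to 1:
Broadcast: 172.255.255.255


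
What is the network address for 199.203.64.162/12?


IP:   11000111.11001011.01000000.10100010
Mask: 11111111.11110000.00000000.00000000
AND operation:
Net:  11000111.11000000.00000000.00000000
Network: 199.192.0.0/12


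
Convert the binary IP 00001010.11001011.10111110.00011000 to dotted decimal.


00001010 = 10
11001011 = 203
10111110 = 190
00011000 = 24
IP: 10.203.190.24


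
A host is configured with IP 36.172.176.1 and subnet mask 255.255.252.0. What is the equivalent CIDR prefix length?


Binary: 11111111.11111111.11111100.00000000
Count leading 1s
Prefix: /22


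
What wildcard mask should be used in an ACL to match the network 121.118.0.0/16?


Subnet mask: 255.255.0.0
Wildcard = 255.255.255.255 - subnet mask
255 - 255 = 0
255 - 255 = 0
255 - 0 = 255
255 - 0 = 255
Wildcard: 0.0.255.255


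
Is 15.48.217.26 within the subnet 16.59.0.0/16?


Subnet network: 16.59.0.0
Test IP AND mask: 15.48.0.0
No, 15.48.217.26 is not in 16.59.0.0/16


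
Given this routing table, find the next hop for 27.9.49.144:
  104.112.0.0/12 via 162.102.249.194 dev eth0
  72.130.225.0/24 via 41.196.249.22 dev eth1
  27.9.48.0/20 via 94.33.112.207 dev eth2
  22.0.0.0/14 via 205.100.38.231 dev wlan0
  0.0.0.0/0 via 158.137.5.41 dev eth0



Longest prefix match for 27.9.49.144:
  /12 104.112.0.0: no
  /24 72.130.225.0: no
  /20 27.9.48.0: MATCH
  /14 22.0.0.0: no
  /0 0.0.0.0: MATCH
Selected: next-hop 94.33.112.207 via eth2 (matched /20)


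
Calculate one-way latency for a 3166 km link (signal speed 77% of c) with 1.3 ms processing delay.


Speed = 0.77 * 3e5 km/s = 231000 km/s
Propagation delay = 3166 / 231000 = 0.0137 s = 13.7056 ms
Processing delay = 1.3 ms
Total one-way latency = 15.0056 ms


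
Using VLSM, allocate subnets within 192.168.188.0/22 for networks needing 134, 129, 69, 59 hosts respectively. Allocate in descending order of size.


134 hosts -> /24 (254 usable): 192.168.188.0/24
129 hosts -> /24 (254 usable): 192.168.189.0/24
69 hosts -> /25 (126 usable): 192.168.190.0/25
59 hosts -> /26 (62 usable): 192.168.190.128/26
Allocation: 192.168.188.0/24 (134 hosts, 254 usable); 192.168.189.0/24 (129 hosts, 254 usable); 192.168.190.0/25 (69 hosts, 126 usable); 192.168.190.128/26 (59 hosts, 62 usable)


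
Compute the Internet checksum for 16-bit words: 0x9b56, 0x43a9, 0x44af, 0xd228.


Sum all words (with carry folding):
+ 0x9b56 = 0x9b56
+ 0x43a9 = 0xdeff
+ 0x44af = 0x23af
+ 0xd228 = 0xf5d7
One's complement: ~0xf5d7
Checksum = 0x0a28


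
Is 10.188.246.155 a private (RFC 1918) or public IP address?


RFC 1918 private ranges:
  10.0.0.0/8 (10.0.0.0 - 10.255.255.255)
  172.16.0.0/12 (172.16.0.0 - 172.31.255.255)
  192.168.0.0/16 (192.168.0.0 - 192.168.255.255)
Private (in 10.0.0.0/8)


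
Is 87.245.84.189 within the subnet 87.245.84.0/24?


Subnet network: 87.245.84.0
Test IP AND mask: 87.245.84.0
Yes, 87.245.84.189 is in 87.245.84.0/24


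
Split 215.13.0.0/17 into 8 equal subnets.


New prefix = 17 + 3 = 20
Each subnet has 4096 addresses
  215.13.0.0/20
  215.13.16.0/20
  215.13.32.0/20
  215.13.48.0/20
  215.13.64.0/20
  215.13.80.0/20
  215.13.96.0/20
  215.13.112.0/20
Subnets: 215.13.0.0/20, 215.13.16.0/20, 215.13.32.0/20, 215.13.48.0/20, 215.13.64.0/20, 215.13.80.0/20, 215.13.96.0/20, 215.13.112.0/20


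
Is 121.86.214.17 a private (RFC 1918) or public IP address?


RFC 1918 private ranges:
  10.0.0.0/8 (10.0.0.0 - 10.255.255.255)
  172.16.0.0/12 (172.16.0.0 - 172.31.255.255)
  192.168.0.0/16 (192.168.0.0 - 192.168.255.255)
Public (not in any RFC 1918 range)


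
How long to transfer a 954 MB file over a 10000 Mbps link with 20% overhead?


Effective throughput = 10000 * (1 - 20/100) = 8000 Mbps
File size in Mb = 954 * 8 = 7632 Mb
Time = 7632 / 8000
Time = 0.954 seconds


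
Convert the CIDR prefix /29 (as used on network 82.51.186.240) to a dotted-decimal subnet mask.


/29 means 29 network bits, 3 host bits
Binary: 11111111111111111111111111111000
Mask: 255.255.255.248


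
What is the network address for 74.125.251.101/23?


IP:   01001010.01111101.11111011.01100101
Mask: 11111111.11111111.11111110.00000000
AND operation:
Net:  01001010.01111101.11111010.00000000
Network: 74.125.250.0/23


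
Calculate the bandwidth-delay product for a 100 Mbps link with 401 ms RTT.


BDP = bandwidth * RTT
= 100 Mbps * 401 ms
= 100 * 1e6 * 401 / 1000 bits
= 40100000 bits
= 5012500 bytes
= 4895.0195 KB
BDP = 40100000 bits (5012500 bytes)


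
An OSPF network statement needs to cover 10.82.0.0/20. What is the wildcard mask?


Subnet mask: 255.255.240.0
Wildcard = 255.255.255.255 - subnet mask
255 - 255 = 0
255 - 255 = 0
255 - 240 = 15
255 - 0 = 255
Wildcard: 0.0.15.255


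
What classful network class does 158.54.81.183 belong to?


First octet: 158
Binary: 10011110
10xxxxxx -> Class B (128-191)
Class B, default mask 255.255.0.0 (/16)


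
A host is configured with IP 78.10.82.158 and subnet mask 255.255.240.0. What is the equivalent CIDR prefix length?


Binary: 11111111.11111111.11110000.00000000
Count leading 1s
Prefix: /20


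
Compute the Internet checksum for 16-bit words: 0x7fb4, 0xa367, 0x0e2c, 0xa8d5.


Sum all words (with carry folding):
+ 0x7fb4 = 0x7fb4
+ 0xa367 = 0x231c
+ 0x0e2c = 0x3148
+ 0xa8d5 = 0xda1d
One's complement: ~0xda1d
Checksum = 0x25e2


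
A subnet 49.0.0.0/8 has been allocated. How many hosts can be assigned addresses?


Host bits = 32 - 8 = 24
Total addresses = 2^24 = 16777216
Usable = total - 2 (network and broadcast)
Usable hosts: 16777214


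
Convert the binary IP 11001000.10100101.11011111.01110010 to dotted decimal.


11001000 = 200
10100101 = 165
11011111 = 223
01110010 = 114
IP: 200.165.223.114


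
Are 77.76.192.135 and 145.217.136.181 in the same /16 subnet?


Mask: 255.255.0.0
77.76.192.135 AND mask = 77.76.0.0
145.217.136.181 AND mask = 145.217.0.0
No, different subnets (77.76.0.0 vs 145.217.0.0)


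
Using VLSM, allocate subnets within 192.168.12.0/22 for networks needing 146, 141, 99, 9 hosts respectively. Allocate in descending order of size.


146 hosts -> /24 (254 usable): 192.168.12.0/24
141 hosts -> /24 (254 usable): 192.168.13.0/24
99 hosts -> /25 (126 usable): 192.168.14.0/25
9 hosts -> /28 (14 usable): 192.168.14.128/28
Allocation: 192.168.12.0/24 (146 hosts, 254 usable); 192.168.13.0/24 (141 hosts, 254 usable); 192.168.14.0/25 (99 hosts, 126 usable); 192.168.14.128/28 (9 hosts, 14 usable)


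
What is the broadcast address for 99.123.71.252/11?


Network: 99.96.0.0/11
Host bits = 21
Set all host bits to 1:
Broadcast: 99.127.255.255


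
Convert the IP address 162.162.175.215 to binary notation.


162 = 10100010
162 = 10100010
175 = 10101111
215 = 11010111
Binary: 10100010.10100010.10101111.11010111


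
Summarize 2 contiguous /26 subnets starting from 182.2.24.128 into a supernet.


Original prefix: /26
Number of subnets: 2 = 2^1
New prefix = 26 - 1 = 25
Supernet: 182.2.24.128/25


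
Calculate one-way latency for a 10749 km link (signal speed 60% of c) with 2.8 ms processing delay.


Speed = 0.6 * 3e5 km/s = 180000 km/s
Propagation delay = 10749 / 180000 = 0.0597 s = 59.7167 ms
Processing delay = 2.8 ms
Total one-way latency = 62.5167 ms


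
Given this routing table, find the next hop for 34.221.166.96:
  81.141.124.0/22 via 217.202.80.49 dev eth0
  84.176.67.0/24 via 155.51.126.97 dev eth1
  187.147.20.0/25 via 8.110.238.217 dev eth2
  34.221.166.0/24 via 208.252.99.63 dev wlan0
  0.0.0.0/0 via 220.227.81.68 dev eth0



Longest prefix match for 34.221.166.96:
  /22 81.141.124.0: no
  /24 84.176.67.0: no
  /25 187.147.20.0: no
  /24 34.221.166.0: MATCH
  /0 0.0.0.0: MATCH
Selected: next-hop 208.252.99.63 via wlan0 (matched /24)


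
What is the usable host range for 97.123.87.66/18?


Network: 97.123.64.0
Broadcast: 97.123.127.255
First usable = network + 1
Last usable = broadcast - 1
Range: 97.123.64.1 to 97.123.127.254


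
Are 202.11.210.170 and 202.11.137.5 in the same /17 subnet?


Mask: 255.255.128.0
202.11.210.170 AND mask = 202.11.128.0
202.11.137.5 AND mask = 202.11.128.0
Yes, same subnet (202.11.128.0)


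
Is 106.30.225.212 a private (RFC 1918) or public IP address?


RFC 1918 private ranges:
  10.0.0.0/8 (10.0.0.0 - 10.255.255.255)
  172.16.0.0/12 (172.16.0.0 - 172.31.255.255)
  192.168.0.0/16 (192.168.0.0 - 192.168.255.255)
Public (not in any RFC 1918 range)


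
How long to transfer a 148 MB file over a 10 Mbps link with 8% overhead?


Effective throughput = 10 * (1 - 8/100) = 9.2 Mbps
File size in Mb = 148 * 8 = 1184 Mb
Time = 1184 / 9.2
Time = 128.6957 seconds


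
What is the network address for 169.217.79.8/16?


IP:   10101001.11011001.01001111.00001000
Mask: 11111111.11111111.00000000.00000000
AND operation:
Net:  10101001.11011001.00000000.00000000
Network: 169.217.0.0/16


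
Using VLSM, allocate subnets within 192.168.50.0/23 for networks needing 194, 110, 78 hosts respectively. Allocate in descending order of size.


194 hosts -> /24 (254 usable): 192.168.50.0/24
110 hosts -> /25 (126 usable): 192.168.51.0/25
78 hosts -> /25 (126 usable): 192.168.51.128/25
Allocation: 192.168.50.0/24 (194 hosts, 254 usable); 192.168.51.0/25 (110 hosts, 126 usable); 192.168.51.128/25 (78 hosts, 126 usable)


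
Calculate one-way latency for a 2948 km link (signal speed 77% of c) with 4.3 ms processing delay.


Speed = 0.77 * 3e5 km/s = 231000 km/s
Propagation delay = 2948 / 231000 = 0.0128 s = 12.7619 ms
Processing delay = 4.3 ms
Total one-way latency = 17.0619 ms


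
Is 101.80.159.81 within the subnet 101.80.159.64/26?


Subnet network: 101.80.159.64
Test IP AND mask: 101.80.159.64
Yes, 101.80.159.81 is in 101.80.159.64/26


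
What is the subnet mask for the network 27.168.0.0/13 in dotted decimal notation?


/13 means 13 network bits, 19 host bits
Binary: 11111111111110000000000000000000
Mask: 255.248.0.0


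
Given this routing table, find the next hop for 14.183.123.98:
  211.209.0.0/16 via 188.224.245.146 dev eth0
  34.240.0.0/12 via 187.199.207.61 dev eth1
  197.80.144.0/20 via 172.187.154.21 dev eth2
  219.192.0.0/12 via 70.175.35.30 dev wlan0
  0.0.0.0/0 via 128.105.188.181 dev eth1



Longest prefix match for 14.183.123.98:
  /16 211.209.0.0: no
  /12 34.240.0.0: no
  /20 197.80.144.0: no
  /12 219.192.0.0: no
  /0 0.0.0.0: MATCH
Selected: next-hop 128.105.188.181 via eth1 (matched /0)


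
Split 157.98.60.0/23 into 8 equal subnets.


New prefix = 23 + 3 = 26
Each subnet has 64 addresses
  157.98.60.0/26
  157.98.60.64/26
  157.98.60.128/26
  157.98.60.192/26
  157.98.61.0/26
  157.98.61.64/26
  157.98.61.128/26
  157.98.61.192/26
Subnets: 157.98.60.0/26, 157.98.60.64/26, 157.98.60.128/26, 157.98.60.192/26, 157.98.61.0/26, 157.98.61.64/26, 157.98.61.128/26, 157.98.61.192/26


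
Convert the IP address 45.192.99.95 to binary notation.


45 = 00101101
192 = 11000000
99 = 01100011
95 = 01011111
Binary: 00101101.11000000.01100011.01011111


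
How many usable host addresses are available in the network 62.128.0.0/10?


Host bits = 32 - 10 = 22
Total addresses = 2^22 = 4194304
Usable = total - 2 (network and broadcast)
Usable hosts: 4194302


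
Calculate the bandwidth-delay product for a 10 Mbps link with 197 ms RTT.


BDP = bandwidth * RTT
= 10 Mbps * 197 ms
= 10 * 1e6 * 197 / 1000 bits
= 1970000 bits
= 246250 bytes
= 240.4785 KB
BDP = 1970000 bits (246250 bytes)


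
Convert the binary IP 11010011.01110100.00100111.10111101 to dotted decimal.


11010011 = 211
01110100 = 116
00100111 = 39
10111101 = 189
IP: 211.116.39.189


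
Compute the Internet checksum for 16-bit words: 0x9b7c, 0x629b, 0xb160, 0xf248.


Sum all words (with carry folding):
+ 0x9b7c = 0x9b7c
+ 0x629b = 0xfe17
+ 0xb160 = 0xaf78
+ 0xf248 = 0xa1c1
One's complement: ~0xa1c1
Checksum = 0x5e3e


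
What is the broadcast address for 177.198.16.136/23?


Network: 177.198.16.0/23
Host bits = 9
Set all host bits to 1:
Broadcast: 177.198.17.255


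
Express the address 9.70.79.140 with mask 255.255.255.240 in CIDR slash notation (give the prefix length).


Binary: 11111111.11111111.11111111.11110000
Count leading 1s
Prefix: /28


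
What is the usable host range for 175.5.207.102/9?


Network: 175.0.0.0
Broadcast: 175.127.255.255
First usable = network + 1
Last usable = broadcast - 1
Range: 175.0.0.1 to 175.127.255.254


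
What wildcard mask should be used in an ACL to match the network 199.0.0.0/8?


Subnet mask: 255.0.0.0
Wildcard = 255.255.255.255 - subnet mask
255 - 255 = 0
255 - 0 = 255
255 - 0 = 255
255 - 0 = 255
Wildcard: 0.255.255.255


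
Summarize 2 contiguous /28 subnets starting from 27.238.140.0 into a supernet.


Original prefix: /28
Number of subnets: 2 = 2^1
New prefix = 28 - 1 = 27
Supernet: 27.238.140.0/27


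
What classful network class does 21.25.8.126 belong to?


First octet: 21
Binary: 00010101
0xxxxxxx -> Class A (1-126)
Class A, default mask 255.0.0.0 (/8)


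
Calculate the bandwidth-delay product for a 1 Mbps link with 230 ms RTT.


BDP = bandwidth * RTT
= 1 Mbps * 230 ms
= 1 * 1e6 * 230 / 1000 bits
= 230000 bits
= 28750 bytes
= 28.0762 KB
BDP = 230000 bits (28750 bytes)


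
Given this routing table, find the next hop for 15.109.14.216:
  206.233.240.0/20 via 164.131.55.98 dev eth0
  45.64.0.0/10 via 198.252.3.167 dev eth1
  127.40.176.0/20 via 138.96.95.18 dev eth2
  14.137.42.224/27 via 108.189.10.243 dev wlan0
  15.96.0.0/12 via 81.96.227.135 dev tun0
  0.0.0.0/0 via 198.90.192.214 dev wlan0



Longest prefix match for 15.109.14.216:
  /20 206.233.240.0: no
  /10 45.64.0.0: no
  /20 127.40.176.0: no
  /27 14.137.42.224: no
  /12 15.96.0.0: MATCH
  /0 0.0.0.0: MATCH
Selected: next-hop 81.96.227.135 via tun0 (matched /12)


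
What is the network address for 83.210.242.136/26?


IP:   01010011.11010010.11110010.10001000
Mask: 11111111.11111111.11111111.11000000
AND operation:
Net:  01010011.11010010.11110010.10000000
Network: 83.210.242.128/26


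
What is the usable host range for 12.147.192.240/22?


Network: 12.147.192.0
Broadcast: 12.147.195.255
First usable = network + 1
Last usable = broadcast - 1
Range: 12.147.192.1 to 12.147.195.254


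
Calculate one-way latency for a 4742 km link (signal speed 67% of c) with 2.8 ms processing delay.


Speed = 0.67 * 3e5 km/s = 201000 km/s
Propagation delay = 4742 / 201000 = 0.0236 s = 23.592 ms
Processing delay = 2.8 ms
Total one-way latency = 26.392 ms


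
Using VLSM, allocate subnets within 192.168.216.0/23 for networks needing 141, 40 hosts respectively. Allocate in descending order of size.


141 hosts -> /24 (254 usable): 192.168.216.0/24
40 hosts -> /26 (62 usable): 192.168.217.0/26
Allocation: 192.168.216.0/24 (141 hosts, 254 usable); 192.168.217.0/26 (40 hosts, 62 usable)


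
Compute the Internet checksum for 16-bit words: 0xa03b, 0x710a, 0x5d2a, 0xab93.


Sum all words (with carry folding):
+ 0xa03b = 0xa03b
+ 0x710a = 0x1146
+ 0x5d2a = 0x6e70
+ 0xab93 = 0x1a04
One's complement: ~0x1a04
Checksum = 0xe5fb


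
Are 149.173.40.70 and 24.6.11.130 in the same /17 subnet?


Mask: 255.255.128.0
149.173.40.70 AND mask = 149.173.0.0
24.6.11.130 AND mask = 24.6.0.0
No, different subnets (149.173.0.0 vs 24.6.0.0)


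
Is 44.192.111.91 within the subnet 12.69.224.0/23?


Subnet network: 12.69.224.0
Test IP AND mask: 44.192.110.0
No, 44.192.111.91 is not in 12.69.224.0/23


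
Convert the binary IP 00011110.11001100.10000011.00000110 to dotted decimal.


00011110 = 30
11001100 = 204
10000011 = 131
00000110 = 6
IP: 30.204.131.6


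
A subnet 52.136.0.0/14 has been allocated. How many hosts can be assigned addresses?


Host bits = 32 - 14 = 18
Total addresses = 2^18 = 262144
Usable = total - 2 (network and broadcast)
Usable hosts: 262142


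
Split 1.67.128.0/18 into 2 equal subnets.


New prefix = 18 + 1 = 19
Each subnet has 8192 addresses
  1.67.128.0/19
  1.67.160.0/19
Subnets: 1.67.128.0/19, 1.67.160.0/19


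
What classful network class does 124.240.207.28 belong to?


First octet: 124
Binary: 01111100
0xxxxxxx -> Class A (1-126)
Class A, default mask 255.0.0.0 (/8)


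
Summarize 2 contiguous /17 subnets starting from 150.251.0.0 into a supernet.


Original prefix: /17
Number of subnets: 2 = 2^1
New prefix = 17 - 1 = 16
Supernet: 150.251.0.0/16


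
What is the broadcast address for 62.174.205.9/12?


Network: 62.160.0.0/12
Host bits = 20
Set all host bits to 1:
Broadcast: 62.175.255.255


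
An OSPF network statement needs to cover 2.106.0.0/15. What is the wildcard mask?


Subnet mask: 255.254.0.0
Wildcard = 255.255.255.255 - subnet mask
255 - 255 = 0
255 - 254 = 1
255 - 0 = 255
255 - 0 = 255
Wildcard: 0.1.255.255


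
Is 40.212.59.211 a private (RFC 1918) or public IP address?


RFC 1918 private ranges:
  10.0.0.0/8 (10.0.0.0 - 10.255.255.255)
  172.16.0.0/12 (172.16.0.0 - 172.31.255.255)
  192.168.0.0/16 (192.168.0.0 - 192.168.255.255)
Public (not in any RFC 1918 range)


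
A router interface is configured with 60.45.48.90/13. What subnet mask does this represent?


/13 means 13 network bits, 19 host bits
Binary: 11111111111110000000000000000000
Mask: 255.248.0.0


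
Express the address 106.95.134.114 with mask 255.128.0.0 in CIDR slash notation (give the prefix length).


Binary: 11111111.10000000.00000000.00000000
Count leading 1s
Prefix: /9


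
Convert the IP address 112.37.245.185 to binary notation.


112 = 01110000
37 = 00100101
245 = 11110101
185 = 10111001
Binary: 01110000.00100101.11110101.10111001


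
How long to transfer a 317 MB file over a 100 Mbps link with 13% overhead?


Effective throughput = 100 * (1 - 13/100) = 87 Mbps
File size in Mb = 317 * 8 = 2536 Mb
Time = 2536 / 87
Time = 29.1494 seconds


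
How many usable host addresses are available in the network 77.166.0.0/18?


Host bits = 32 - 18 = 14
Total addresses = 2^14 = 16384
Usable = total - 2 (network and broadcast)
Usable hosts: 16382


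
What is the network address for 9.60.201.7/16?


IP:   00001001.00111100.11001001.00000111
Mask: 11111111.11111111.00000000.00000000
AND operation:
Net:  00001001.00111100.00000000.00000000
Network: 9.60.0.0/16


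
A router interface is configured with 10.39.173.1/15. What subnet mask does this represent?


/15 means 15 network bits, 17 host bits
Binary: 11111111111111100000000000000000
Mask: 255.254.0.0


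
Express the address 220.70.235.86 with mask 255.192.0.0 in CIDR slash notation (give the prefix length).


Binary: 11111111.11000000.00000000.00000000
Count leading 1s
Prefix: /10


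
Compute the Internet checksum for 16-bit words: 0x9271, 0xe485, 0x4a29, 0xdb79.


Sum all words (with carry folding):
+ 0x9271 = 0x9271
+ 0xe485 = 0x76f7
+ 0x4a29 = 0xc120
+ 0xdb79 = 0x9c9a
One's complement: ~0x9c9a
Checksum = 0x6365


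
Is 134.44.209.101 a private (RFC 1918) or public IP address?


RFC 1918 private ranges:
  10.0.0.0/8 (10.0.0.0 - 10.255.255.255)
  172.16.0.0/12 (172.16.0.0 - 172.31.255.255)
  192.168.0.0/16 (192.168.0.0 - 192.168.255.255)
Public (not in any RFC 1918 range)


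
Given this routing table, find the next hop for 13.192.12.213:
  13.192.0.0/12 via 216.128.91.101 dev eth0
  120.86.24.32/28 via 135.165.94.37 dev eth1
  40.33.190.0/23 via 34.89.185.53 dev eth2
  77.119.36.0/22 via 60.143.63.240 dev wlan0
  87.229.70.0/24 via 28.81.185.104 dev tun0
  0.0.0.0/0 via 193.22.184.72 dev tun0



Longest prefix match for 13.192.12.213:
  /12 13.192.0.0: MATCH
  /28 120.86.24.32: no
  /23 40.33.190.0: no
  /22 77.119.36.0: no
  /24 87.229.70.0: no
  /0 0.0.0.0: MATCH
Selected: next-hop 216.128.91.101 via eth0 (matched /12)


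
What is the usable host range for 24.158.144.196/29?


Network: 24.158.144.192
Broadcast: 24.158.144.199
First usable = network + 1
Last usable = broadcast - 1
Range: 24.158.144.193 to 24.158.144.198


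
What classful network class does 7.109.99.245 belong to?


First octet: 7
Binary: 00000111
0xxxxxxx -> Class A (1-126)
Class A, default mask 255.0.0.0 (/8)


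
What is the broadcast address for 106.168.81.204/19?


Network: 106.168.64.0/19
Host bits = 13
Set all host bits to 1:
Broadcast: 106.168.95.255


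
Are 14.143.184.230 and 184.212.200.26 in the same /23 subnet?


Mask: 255.255.254.0
14.143.184.230 AND mask = 14.143.184.0
184.212.200.26 AND mask = 184.212.200.0
No, different subnets (14.143.184.0 vs 184.212.200.0)


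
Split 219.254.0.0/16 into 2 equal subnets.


New prefix = 16 + 1 = 17
Each subnet has 32768 addresses
  219.254.0.0/17
  219.254.128.0/17
Subnets: 219.254.0.0/17, 219.254.128.0/17


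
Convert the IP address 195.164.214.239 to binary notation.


195 = 11000011
164 = 10100100
214 = 11010110
239 = 11101111
Binary: 11000011.10100100.11010110.11101111


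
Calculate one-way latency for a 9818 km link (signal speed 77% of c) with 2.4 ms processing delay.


Speed = 0.77 * 3e5 km/s = 231000 km/s
Propagation delay = 9818 / 231000 = 0.0425 s = 42.5022 ms
Processing delay = 2.4 ms
Total one-way latency = 44.9022 ms


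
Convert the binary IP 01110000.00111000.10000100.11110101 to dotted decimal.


01110000 = 112
00111000 = 56
10000100 = 132
11110101 = 245
IP: 112.56.132.245


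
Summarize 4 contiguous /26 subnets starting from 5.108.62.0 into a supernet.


Original prefix: /26
Number of subnets: 4 = 2^2
New prefix = 26 - 2 = 24
Supernet: 5.108.62.0/24


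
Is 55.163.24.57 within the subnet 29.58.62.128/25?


Subnet network: 29.58.62.128
Test IP AND mask: 55.163.24.0
No, 55.163.24.57 is not in 29.58.62.128/25


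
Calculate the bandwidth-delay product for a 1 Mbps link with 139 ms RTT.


BDP = bandwidth * RTT
= 1 Mbps * 139 ms
= 1 * 1e6 * 139 / 1000 bits
= 139000 bits
= 17375 bytes
= 16.9678 KB
BDP = 139000 bits (17375 bytes)


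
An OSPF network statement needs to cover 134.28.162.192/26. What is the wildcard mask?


Subnet mask: 255.255.255.192
Wildcard = 255.255.255.255 - subnet mask
255 - 255 = 0
255 - 255 = 0
255 - 255 = 0
255 - 192 = 63
Wildcard: 0.0.0.63


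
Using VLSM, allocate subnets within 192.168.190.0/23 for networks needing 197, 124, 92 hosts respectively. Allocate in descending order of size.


197 hosts -> /24 (254 usable): 192.168.190.0/24
124 hosts -> /25 (126 usable): 192.168.191.0/25
92 hosts -> /25 (126 usable): 192.168.191.128/25
Allocation: 192.168.190.0/24 (197 hosts, 254 usable); 192.168.191.0/25 (124 hosts, 126 usable); 192.168.191.128/25 (92 hosts, 126 usable)


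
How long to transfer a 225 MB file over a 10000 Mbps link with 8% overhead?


Effective throughput = 10000 * (1 - 8/100) = 9200 Mbps
File size in Mb = 225 * 8 = 1800 Mb
Time = 1800 / 9200
Time = 0.1957 seconds


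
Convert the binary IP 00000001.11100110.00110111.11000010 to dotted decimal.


00000001 = 1
11100110 = 230
00110111 = 55
11000010 = 194
IP: 1.230.55.194


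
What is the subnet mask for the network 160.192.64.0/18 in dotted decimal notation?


/18 means 18 network bits, 14 host bits
Binary: 11111111111111111100000000000000
Mask: 255.255.192.0


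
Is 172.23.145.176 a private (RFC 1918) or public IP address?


RFC 1918 private ranges:
  10.0.0.0/8 (10.0.0.0 - 10.255.255.255)
  172.16.0.0/12 (172.16.0.0 - 172.31.255.255)
  192.168.0.0/16 (192.168.0.0 - 192.168.255.255)
Private (in 172.16.0.0/12)


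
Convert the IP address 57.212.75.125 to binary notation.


57 = 00111001
212 = 11010100
75 = 01001011
125 = 01111101
Binary: 00111001.11010100.01001011.01111101


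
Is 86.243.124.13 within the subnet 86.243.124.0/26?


Subnet network: 86.243.124.0
Test IP AND mask: 86.243.124.0
Yes, 86.243.124.13 is in 86.243.124.0/26


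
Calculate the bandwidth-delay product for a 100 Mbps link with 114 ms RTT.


BDP = bandwidth * RTT
= 100 Mbps * 114 ms
= 100 * 1e6 * 114 / 1000 bits
= 11400000 bits
= 1425000 bytes
= 1391.6016 KB
BDP = 11400000 bits (1425000 bytes)


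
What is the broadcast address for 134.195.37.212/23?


Network: 134.195.36.0/23
Host bits = 9
Set all host bits to 1:
Broadcast: 134.195.37.255


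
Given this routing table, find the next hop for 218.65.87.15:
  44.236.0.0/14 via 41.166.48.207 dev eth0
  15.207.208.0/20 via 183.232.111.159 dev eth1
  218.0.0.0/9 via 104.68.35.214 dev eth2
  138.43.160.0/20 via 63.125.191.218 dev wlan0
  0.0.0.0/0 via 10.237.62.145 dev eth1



Longest prefix match for 218.65.87.15:
  /14 44.236.0.0: no
  /20 15.207.208.0: no
  /9 218.0.0.0: MATCH
  /20 138.43.160.0: no
  /0 0.0.0.0: MATCH
Selected: next-hop 104.68.35.214 via eth2 (matched /9)


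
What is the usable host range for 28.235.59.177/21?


Network: 28.235.56.0
Broadcast: 28.235.63.255
First usable = network + 1
Last usable = broadcast - 1
Range: 28.235.56.1 to 28.235.63.254


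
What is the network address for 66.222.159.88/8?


IP:   01000010.11011110.10011111.01011000
Mask: 11111111.00000000.00000000.00000000
AND operation:
Net:  01000010.00000000.00000000.00000000
Network: 66.0.0.0/8


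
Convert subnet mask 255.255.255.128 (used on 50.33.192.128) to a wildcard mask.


Subnet mask: 255.255.255.128
Wildcard = 255.255.255.255 - subnet mask
255 - 255 = 0
255 - 255 = 0
255 - 255 = 0
255 - 128 = 127
Wildcard: 0.0.0.127


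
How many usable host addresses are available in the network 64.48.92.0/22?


Host bits = 32 - 22 = 10
Total addresses = 2^10 = 1024
Usable = total - 2 (network and broadcast)
Usable hosts: 1022


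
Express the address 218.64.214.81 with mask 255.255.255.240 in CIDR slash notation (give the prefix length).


Binary: 11111111.11111111.11111111.11110000
Count leading 1s
Prefix: /28


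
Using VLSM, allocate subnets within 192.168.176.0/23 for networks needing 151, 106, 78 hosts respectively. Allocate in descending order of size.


151 hosts -> /24 (254 usable): 192.168.176.0/24
106 hosts -> /25 (126 usable): 192.168.177.0/25
78 hosts -> /25 (126 usable): 192.168.177.128/25
Allocation: 192.168.176.0/24 (151 hosts, 254 usable); 192.168.177.0/25 (106 hosts, 126 usable); 192.168.177.128/25 (78 hosts, 126 usable)


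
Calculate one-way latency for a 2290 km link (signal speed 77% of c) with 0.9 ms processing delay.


Speed = 0.77 * 3e5 km/s = 231000 km/s
Propagation delay = 2290 / 231000 = 0.0099 s = 9.9134 ms
Processing delay = 0.9 ms
Total one-way latency = 10.8134 ms


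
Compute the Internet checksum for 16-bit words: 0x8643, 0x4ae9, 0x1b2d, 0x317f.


Sum all words (with carry folding):
+ 0x8643 = 0x8643
+ 0x4ae9 = 0xd12c
+ 0x1b2d = 0xec59
+ 0x317f = 0x1dd9
One's complement: ~0x1dd9
Checksum = 0xe226


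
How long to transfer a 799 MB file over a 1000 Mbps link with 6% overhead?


Effective throughput = 1000 * (1 - 6/100) = 940 Mbps
File size in Mb = 799 * 8 = 6392 Mb
Time = 6392 / 940
Time = 6.8 seconds


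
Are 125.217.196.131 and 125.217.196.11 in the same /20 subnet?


Mask: 255.255.240.0
125.217.196.131 AND mask = 125.217.192.0
125.217.196.11 AND mask = 125.217.192.0
Yes, same subnet (125.217.192.0)


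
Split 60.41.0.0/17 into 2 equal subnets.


New prefix = 17 + 1 = 18
Each subnet has 16384 addresses
  60.41.0.0/18
  60.41.64.0/18
Subnets: 60.41.0.0/18, 60.41.64.0/18


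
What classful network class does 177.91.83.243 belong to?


First octet: 177
Binary: 10110001
10xxxxxx -> Class B (128-191)
Class B, default mask 255.255.0.0 (/16)


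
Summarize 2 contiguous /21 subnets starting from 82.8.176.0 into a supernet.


Original prefix: /21
Number of subnets: 2 = 2^1
New prefix = 21 - 1 = 20
Supernet: 82.8.176.0/20


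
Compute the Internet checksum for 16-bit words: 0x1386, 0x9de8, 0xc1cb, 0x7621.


Sum all words (with carry folding):
+ 0x1386 = 0x1386
+ 0x9de8 = 0xb16e
+ 0xc1cb = 0x733a
+ 0x7621 = 0xe95b
One's complement: ~0xe95b
Checksum = 0x16a4


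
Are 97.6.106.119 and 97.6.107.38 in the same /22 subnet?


Mask: 255.255.252.0
97.6.106.119 AND mask = 97.6.104.0
97.6.107.38 AND mask = 97.6.104.0
Yes, same subnet (97.6.104.0)


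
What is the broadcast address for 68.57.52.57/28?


Network: 68.57.52.48/28
Host bits = 4
Set all host bits to 1:
Broadcast: 68.57.52.63


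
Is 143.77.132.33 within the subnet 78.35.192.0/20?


Subnet network: 78.35.192.0
Test IP AND mask: 143.77.128.0
No, 143.77.132.33 is not in 78.35.192.0/20


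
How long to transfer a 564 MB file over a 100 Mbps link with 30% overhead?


Effective throughput = 100 * (1 - 30/100) = 70 Mbps
File size in Mb = 564 * 8 = 4512 Mb
Time = 4512 / 70
Time = 64.4571 seconds


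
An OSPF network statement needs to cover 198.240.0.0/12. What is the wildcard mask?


Subnet mask: 255.240.0.0
Wildcard = 255.255.255.255 - subnet mask
255 - 255 = 0
255 - 240 = 15
255 - 0 = 255
255 - 0 = 255
Wildcard: 0.15.255.255


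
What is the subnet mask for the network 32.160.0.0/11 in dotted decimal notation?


/11 means 11 network bits, 21 host bits
Binary: 11111111111000000000000000000000
Mask: 255.224.0.0


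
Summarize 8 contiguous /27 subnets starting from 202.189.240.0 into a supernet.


Original prefix: /27
Number of subnets: 8 = 2^3
New prefix = 27 - 3 = 24
Supernet: 202.189.240.0/24


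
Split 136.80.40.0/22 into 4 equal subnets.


New prefix = 22 + 2 = 24
Each subnet has 256 addresses
  136.80.40.0/24
  136.80.41.0/24
  136.80.42.0/24
  136.80.43.0/24
Subnets: 136.80.40.0/24, 136.80.41.0/24, 136.80.42.0/24, 136.80.43.0/24


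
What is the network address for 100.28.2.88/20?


IP:   01100100.00011100.00000010.01011000
Mask: 11111111.11111111.11110000.00000000
AND operation:
Net:  01100100.00011100.00000000.00000000
Network: 100.28.0.0/20


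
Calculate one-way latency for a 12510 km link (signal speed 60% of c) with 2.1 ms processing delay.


Speed = 0.6 * 3e5 km/s = 180000 km/s
Propagation delay = 12510 / 180000 = 0.0695 s = 69.5 ms
Processing delay = 2.1 ms
Total one-way latency = 71.6 ms


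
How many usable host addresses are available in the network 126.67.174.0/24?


Host bits = 32 - 24 = 8
Total addresses = 2^8 = 256
Usable = total - 2 (network and broadcast)
Usable hosts: 254


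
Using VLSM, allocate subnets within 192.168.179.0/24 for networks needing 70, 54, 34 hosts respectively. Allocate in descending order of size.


70 hosts -> /25 (126 usable): 192.168.179.0/25
54 hosts -> /26 (62 usable): 192.168.179.128/26
34 hosts -> /26 (62 usable): 192.168.179.192/26
Allocation: 192.168.179.0/25 (70 hosts, 126 usable); 192.168.179.128/26 (54 hosts, 62 usable); 192.168.179.192/26 (34 hosts, 62 usable)


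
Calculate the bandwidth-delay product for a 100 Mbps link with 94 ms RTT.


BDP = bandwidth * RTT
= 100 Mbps * 94 ms
= 100 * 1e6 * 94 / 1000 bits
= 9400000 bits
= 1175000 bytes
= 1147.4609 KB
BDP = 9400000 bits (1175000 bytes)


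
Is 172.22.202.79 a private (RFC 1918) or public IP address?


RFC 1918 private ranges:
  10.0.0.0/8 (10.0.0.0 - 10.255.255.255)
  172.16.0.0/12 (172.16.0.0 - 172.31.255.255)
  192.168.0.0/16 (192.168.0.0 - 192.168.255.255)
Private (in 172.16.0.0/12)


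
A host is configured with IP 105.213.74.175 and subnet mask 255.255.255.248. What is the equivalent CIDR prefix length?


Binary: 11111111.11111111.11111111.11111000
Count leading 1s
Prefix: /29


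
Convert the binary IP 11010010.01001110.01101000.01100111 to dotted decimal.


11010010 = 210
01001110 = 78
01101000 = 104
01100111 = 103
IP: 210.78.104.103


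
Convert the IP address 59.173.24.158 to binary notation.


59 = 00111011
173 = 10101101
24 = 00011000
158 = 10011110
Binary: 00111011.10101101.00011000.10011110


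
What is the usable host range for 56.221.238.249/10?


Network: 56.192.0.0
Broadcast: 56.255.255.255
First usable = network + 1
Last usable = broadcast - 1
Range: 56.192.0.1 to 56.255.255.254


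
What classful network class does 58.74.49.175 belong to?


First octet: 58
Binary: 00111010
0xxxxxxx -> Class A (1-126)
Class A, default mask 255.0.0.0 (/8)


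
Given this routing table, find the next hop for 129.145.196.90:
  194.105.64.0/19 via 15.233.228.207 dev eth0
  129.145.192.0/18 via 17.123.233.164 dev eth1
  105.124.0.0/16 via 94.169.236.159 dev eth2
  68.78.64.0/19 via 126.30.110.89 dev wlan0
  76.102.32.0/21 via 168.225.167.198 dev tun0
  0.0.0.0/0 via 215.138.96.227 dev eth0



Longest prefix match for 129.145.196.90:
  /19 194.105.64.0: no
  /18 129.145.192.0: MATCH
  /16 105.124.0.0: no
  /19 68.78.64.0: no
  /21 76.102.32.0: no
  /0 0.0.0.0: MATCH
Selected: next-hop 17.123.233.164 via eth1 (matched /18)
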